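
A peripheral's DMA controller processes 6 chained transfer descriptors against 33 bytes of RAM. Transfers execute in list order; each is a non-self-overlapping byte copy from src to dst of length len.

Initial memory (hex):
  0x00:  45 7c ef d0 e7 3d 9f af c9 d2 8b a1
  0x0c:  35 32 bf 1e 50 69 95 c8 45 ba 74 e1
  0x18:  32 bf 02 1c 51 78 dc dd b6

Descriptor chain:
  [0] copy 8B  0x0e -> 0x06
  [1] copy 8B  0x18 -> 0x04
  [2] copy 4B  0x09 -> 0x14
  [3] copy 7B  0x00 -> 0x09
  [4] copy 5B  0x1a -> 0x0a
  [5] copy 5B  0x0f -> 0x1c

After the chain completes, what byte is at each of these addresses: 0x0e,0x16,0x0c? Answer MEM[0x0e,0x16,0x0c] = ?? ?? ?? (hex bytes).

#0 dst[0x06+8] := {0xbf,0x1e,0x50,0x69,0x95,0xc8,0x45,0xba}
#1 dst[0x04+8] := {0x32,0xbf,0x02,0x1c,0x51,0x78,0xdc,0xdd}
#2 dst[0x14+4] := {0x78,0xdc,0xdd,0x45}
#3 dst[0x09+7] := {0x45,0x7c,0xef,0xd0,0x32,0xbf,0x02}
#4 dst[0x0a+5] := {0x02,0x1c,0x51,0x78,0xdc}
#5 dst[0x1c+5] := {0x02,0x50,0x69,0x95,0xc8}
query mem[0x0e]=0xdc, mem[0x16]=0xdd, mem[0x0c]=0x51

MEM[0x0e,0x16,0x0c] = dc dd 51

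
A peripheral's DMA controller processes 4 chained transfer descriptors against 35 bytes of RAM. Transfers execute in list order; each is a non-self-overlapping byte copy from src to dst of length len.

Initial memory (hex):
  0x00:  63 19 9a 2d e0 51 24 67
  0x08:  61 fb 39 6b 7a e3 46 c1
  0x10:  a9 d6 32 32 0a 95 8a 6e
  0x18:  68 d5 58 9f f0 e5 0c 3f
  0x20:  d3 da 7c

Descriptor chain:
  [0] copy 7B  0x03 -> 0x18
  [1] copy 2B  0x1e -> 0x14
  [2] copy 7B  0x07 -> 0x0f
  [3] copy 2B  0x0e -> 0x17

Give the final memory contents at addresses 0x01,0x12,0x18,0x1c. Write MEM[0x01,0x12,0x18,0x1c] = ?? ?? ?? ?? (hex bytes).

MEM[0x01,0x12,0x18,0x1c] = 19 39 67 67

  after D0: wrote 7B at 0x18 = 2de051246761fb
  after D1: wrote 2B at 0x14 = fb3f
  after D2: wrote 7B at 0x0f = 6761fb396b7ae3
  after D3: wrote 2B at 0x17 = 4667
query mem[0x01]=0x19, mem[0x12]=0x39, mem[0x18]=0x67, mem[0x1c]=0x67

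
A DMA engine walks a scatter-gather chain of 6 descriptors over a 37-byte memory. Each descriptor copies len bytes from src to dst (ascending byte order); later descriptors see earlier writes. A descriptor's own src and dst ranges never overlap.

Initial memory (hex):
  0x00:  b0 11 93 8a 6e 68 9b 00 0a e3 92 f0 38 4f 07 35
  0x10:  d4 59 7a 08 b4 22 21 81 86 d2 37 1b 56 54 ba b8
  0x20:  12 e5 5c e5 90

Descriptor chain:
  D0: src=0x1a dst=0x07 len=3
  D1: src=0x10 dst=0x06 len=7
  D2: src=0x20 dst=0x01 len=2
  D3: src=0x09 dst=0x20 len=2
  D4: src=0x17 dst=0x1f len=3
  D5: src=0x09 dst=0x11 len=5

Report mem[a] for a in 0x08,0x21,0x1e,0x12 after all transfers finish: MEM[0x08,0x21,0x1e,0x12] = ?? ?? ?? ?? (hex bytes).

[0] 0x1a->0x07 len=3 : 37 1b 56
[1] 0x10->0x06 len=7 : d4 59 7a 08 b4 22 21
[2] 0x20->0x01 len=2 : 12 e5
[3] 0x09->0x20 len=2 : 08 b4
[4] 0x17->0x1f len=3 : 81 86 d2
[5] 0x09->0x11 len=5 : 08 b4 22 21 4f
query mem[0x08]=0x7a, mem[0x21]=0xd2, mem[0x1e]=0xba, mem[0x12]=0xb4

MEM[0x08,0x21,0x1e,0x12] = 7a d2 ba b4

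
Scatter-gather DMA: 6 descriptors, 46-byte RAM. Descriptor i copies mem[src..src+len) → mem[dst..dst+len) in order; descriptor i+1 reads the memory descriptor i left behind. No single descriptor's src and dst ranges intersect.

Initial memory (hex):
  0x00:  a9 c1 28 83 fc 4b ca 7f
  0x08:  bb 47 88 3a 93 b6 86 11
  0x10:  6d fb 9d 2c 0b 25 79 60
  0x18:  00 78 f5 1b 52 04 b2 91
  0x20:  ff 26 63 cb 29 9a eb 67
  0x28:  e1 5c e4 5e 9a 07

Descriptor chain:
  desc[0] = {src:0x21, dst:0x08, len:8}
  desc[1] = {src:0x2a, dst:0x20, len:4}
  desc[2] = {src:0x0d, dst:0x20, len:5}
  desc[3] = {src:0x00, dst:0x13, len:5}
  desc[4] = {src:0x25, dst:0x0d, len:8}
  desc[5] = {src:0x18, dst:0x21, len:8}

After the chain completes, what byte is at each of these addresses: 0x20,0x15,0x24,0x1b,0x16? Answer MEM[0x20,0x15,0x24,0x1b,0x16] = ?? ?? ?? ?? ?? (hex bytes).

MEM[0x20,0x15,0x24,0x1b,0x16] = eb 28 1b 1b 83

  after D0: wrote 8B at 0x08 = 2663cb299aeb67e1
  after D1: wrote 4B at 0x20 = e45e9a07
  after D2: wrote 5B at 0x20 = eb67e16dfb
  after D3: wrote 5B at 0x13 = a9c12883fc
  after D4: wrote 8B at 0x0d = 9aeb67e15ce45e9a
  after D5: wrote 8B at 0x21 = 0078f51b5204b291
query mem[0x20]=0xeb, mem[0x15]=0x28, mem[0x24]=0x1b, mem[0x1b]=0x1b, mem[0x16]=0x83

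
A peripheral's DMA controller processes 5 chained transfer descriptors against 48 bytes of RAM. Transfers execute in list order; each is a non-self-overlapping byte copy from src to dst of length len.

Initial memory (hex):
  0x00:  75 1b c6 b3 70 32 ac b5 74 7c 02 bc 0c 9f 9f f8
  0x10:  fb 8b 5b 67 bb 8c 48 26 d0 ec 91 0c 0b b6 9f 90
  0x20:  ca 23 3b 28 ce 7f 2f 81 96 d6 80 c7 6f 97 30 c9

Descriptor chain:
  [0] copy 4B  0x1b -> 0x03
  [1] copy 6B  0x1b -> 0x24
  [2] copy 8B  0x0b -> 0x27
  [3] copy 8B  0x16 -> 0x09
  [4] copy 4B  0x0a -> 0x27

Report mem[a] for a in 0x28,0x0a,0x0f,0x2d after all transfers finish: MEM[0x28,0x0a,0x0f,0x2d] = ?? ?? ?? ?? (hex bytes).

D0: mem[0x03..0x06] <- [0c 0b b6 9f]
D1: mem[0x24..0x29] <- [0c 0b b6 9f 90 ca]
D2: mem[0x27..0x2e] <- [bc 0c 9f 9f f8 fb 8b 5b]
D3: mem[0x09..0x10] <- [48 26 d0 ec 91 0c 0b b6]
D4: mem[0x27..0x2a] <- [26 d0 ec 91]
query mem[0x28]=0xd0, mem[0x0a]=0x26, mem[0x0f]=0x0b, mem[0x2d]=0x8b

MEM[0x28,0x0a,0x0f,0x2d] = d0 26 0b 8b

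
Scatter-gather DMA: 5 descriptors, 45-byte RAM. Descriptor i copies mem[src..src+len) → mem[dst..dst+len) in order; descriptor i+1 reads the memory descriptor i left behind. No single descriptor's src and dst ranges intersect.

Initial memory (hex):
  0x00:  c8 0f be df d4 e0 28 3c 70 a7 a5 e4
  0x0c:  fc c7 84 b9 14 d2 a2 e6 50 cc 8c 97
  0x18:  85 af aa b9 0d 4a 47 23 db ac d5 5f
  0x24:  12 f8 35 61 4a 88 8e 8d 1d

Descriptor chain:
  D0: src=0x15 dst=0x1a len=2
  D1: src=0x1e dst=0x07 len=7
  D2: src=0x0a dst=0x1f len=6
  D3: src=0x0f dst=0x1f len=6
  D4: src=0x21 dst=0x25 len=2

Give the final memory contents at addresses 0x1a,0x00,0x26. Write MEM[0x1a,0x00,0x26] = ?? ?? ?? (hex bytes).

D0: mem[0x1a..0x1b] <- [cc 8c]
D1: mem[0x07..0x0d] <- [47 23 db ac d5 5f 12]
D2: mem[0x1f..0x24] <- [ac d5 5f 12 84 b9]
D3: mem[0x1f..0x24] <- [b9 14 d2 a2 e6 50]
D4: mem[0x25..0x26] <- [d2 a2]
query mem[0x1a]=0xcc, mem[0x00]=0xc8, mem[0x26]=0xa2

MEM[0x1a,0x00,0x26] = cc c8 a2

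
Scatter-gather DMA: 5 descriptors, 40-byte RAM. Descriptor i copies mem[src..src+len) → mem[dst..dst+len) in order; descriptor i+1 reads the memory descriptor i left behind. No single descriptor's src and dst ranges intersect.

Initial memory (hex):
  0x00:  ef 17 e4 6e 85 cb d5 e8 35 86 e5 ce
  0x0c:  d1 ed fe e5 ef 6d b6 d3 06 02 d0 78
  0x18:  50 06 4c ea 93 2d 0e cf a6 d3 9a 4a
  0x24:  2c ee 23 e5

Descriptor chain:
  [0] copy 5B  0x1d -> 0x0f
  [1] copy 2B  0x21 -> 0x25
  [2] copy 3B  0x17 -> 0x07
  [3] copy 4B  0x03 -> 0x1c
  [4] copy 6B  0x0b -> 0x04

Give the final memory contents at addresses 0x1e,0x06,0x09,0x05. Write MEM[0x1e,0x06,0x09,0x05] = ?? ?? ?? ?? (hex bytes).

MEM[0x1e,0x06,0x09,0x05] = cb ed 0e d1

#0 dst[0x0f+5] := {0x2d,0x0e,0xcf,0xa6,0xd3}
#1 dst[0x25+2] := {0xd3,0x9a}
#2 dst[0x07+3] := {0x78,0x50,0x06}
#3 dst[0x1c+4] := {0x6e,0x85,0xcb,0xd5}
#4 dst[0x04+6] := {0xce,0xd1,0xed,0xfe,0x2d,0x0e}
query mem[0x1e]=0xcb, mem[0x06]=0xed, mem[0x09]=0x0e, mem[0x05]=0xd1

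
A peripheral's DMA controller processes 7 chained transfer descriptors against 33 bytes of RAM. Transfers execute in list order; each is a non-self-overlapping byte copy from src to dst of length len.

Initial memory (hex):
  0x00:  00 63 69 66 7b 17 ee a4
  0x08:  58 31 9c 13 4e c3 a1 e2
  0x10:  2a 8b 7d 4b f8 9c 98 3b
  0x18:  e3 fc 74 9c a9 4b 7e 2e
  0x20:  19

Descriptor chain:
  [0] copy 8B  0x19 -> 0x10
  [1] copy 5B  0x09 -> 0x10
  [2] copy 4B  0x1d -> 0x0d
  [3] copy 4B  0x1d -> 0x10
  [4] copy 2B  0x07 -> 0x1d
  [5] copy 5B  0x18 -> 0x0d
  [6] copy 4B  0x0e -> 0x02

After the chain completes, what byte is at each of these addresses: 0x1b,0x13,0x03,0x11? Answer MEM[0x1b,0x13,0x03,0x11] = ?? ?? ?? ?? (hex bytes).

MEM[0x1b,0x13,0x03,0x11] = 9c 19 74 a9

[0] 0x19->0x10 len=8 : fc 74 9c a9 4b 7e 2e 19
[1] 0x09->0x10 len=5 : 31 9c 13 4e c3
[2] 0x1d->0x0d len=4 : 4b 7e 2e 19
[3] 0x1d->0x10 len=4 : 4b 7e 2e 19
[4] 0x07->0x1d len=2 : a4 58
[5] 0x18->0x0d len=5 : e3 fc 74 9c a9
[6] 0x0e->0x02 len=4 : fc 74 9c a9
query mem[0x1b]=0x9c, mem[0x13]=0x19, mem[0x03]=0x74, mem[0x11]=0xa9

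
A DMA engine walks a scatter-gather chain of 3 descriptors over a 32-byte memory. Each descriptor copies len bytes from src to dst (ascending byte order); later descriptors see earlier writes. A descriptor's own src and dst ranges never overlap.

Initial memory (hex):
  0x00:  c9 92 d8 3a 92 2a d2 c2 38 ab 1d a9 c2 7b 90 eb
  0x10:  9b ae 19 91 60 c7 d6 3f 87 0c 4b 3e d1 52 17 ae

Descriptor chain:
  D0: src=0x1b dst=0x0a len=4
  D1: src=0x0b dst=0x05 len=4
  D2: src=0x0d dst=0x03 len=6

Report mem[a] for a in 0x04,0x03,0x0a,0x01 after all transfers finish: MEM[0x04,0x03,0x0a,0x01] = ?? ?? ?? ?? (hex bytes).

[0] 0x1b->0x0a len=4 : 3e d1 52 17
[1] 0x0b->0x05 len=4 : d1 52 17 90
[2] 0x0d->0x03 len=6 : 17 90 eb 9b ae 19
query mem[0x04]=0x90, mem[0x03]=0x17, mem[0x0a]=0x3e, mem[0x01]=0x92

MEM[0x04,0x03,0x0a,0x01] = 90 17 3e 92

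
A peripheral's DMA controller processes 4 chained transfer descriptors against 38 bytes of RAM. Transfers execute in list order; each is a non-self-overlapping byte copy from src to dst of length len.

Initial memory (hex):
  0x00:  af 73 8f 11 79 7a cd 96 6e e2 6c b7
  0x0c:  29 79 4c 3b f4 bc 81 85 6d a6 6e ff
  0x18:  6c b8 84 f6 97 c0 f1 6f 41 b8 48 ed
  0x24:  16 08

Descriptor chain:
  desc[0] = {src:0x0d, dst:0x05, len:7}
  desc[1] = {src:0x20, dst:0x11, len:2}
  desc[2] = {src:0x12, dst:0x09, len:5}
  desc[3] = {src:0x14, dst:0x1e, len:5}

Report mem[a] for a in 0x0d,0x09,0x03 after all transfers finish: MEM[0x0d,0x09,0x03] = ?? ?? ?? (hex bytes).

MEM[0x0d,0x09,0x03] = 6e b8 11

[0] 0x0d->0x05 len=7 : 79 4c 3b f4 bc 81 85
[1] 0x20->0x11 len=2 : 41 b8
[2] 0x12->0x09 len=5 : b8 85 6d a6 6e
[3] 0x14->0x1e len=5 : 6d a6 6e ff 6c
query mem[0x0d]=0x6e, mem[0x09]=0xb8, mem[0x03]=0x11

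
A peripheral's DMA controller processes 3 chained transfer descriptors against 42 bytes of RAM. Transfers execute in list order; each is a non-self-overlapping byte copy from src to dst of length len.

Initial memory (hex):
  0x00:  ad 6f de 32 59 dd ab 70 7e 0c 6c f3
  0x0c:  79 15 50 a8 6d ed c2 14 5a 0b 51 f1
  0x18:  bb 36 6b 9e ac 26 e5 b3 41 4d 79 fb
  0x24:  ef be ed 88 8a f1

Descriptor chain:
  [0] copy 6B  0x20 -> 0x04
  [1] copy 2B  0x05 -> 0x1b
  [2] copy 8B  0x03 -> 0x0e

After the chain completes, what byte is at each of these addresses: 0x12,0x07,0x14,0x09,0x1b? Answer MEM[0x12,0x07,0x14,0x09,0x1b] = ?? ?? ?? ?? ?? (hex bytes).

MEM[0x12,0x07,0x14,0x09,0x1b] = fb fb be be 4d

[0] 0x20->0x04 len=6 : 41 4d 79 fb ef be
[1] 0x05->0x1b len=2 : 4d 79
[2] 0x03->0x0e len=8 : 32 41 4d 79 fb ef be 6c
query mem[0x12]=0xfb, mem[0x07]=0xfb, mem[0x14]=0xbe, mem[0x09]=0xbe, mem[0x1b]=0x4d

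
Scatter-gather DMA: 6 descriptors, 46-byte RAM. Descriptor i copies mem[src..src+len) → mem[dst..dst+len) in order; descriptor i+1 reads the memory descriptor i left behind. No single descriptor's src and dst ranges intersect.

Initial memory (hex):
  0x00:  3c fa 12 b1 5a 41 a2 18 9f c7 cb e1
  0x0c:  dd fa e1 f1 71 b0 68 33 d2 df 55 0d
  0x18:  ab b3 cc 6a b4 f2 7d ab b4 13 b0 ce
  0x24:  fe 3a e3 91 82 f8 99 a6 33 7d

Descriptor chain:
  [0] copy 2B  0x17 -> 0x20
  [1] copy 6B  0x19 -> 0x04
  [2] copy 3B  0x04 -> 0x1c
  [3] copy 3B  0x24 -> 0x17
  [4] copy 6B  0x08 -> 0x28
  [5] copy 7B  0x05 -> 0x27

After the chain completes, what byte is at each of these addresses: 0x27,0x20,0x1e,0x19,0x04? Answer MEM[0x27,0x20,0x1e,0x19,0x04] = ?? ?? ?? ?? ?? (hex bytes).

D0: mem[0x20..0x21] <- [0d ab]
D1: mem[0x04..0x09] <- [b3 cc 6a b4 f2 7d]
D2: mem[0x1c..0x1e] <- [b3 cc 6a]
D3: mem[0x17..0x19] <- [fe 3a e3]
D4: mem[0x28..0x2d] <- [f2 7d cb e1 dd fa]
D5: mem[0x27..0x2d] <- [cc 6a b4 f2 7d cb e1]
query mem[0x27]=0xcc, mem[0x20]=0x0d, mem[0x1e]=0x6a, mem[0x19]=0xe3, mem[0x04]=0xb3

MEM[0x27,0x20,0x1e,0x19,0x04] = cc 0d 6a e3 b3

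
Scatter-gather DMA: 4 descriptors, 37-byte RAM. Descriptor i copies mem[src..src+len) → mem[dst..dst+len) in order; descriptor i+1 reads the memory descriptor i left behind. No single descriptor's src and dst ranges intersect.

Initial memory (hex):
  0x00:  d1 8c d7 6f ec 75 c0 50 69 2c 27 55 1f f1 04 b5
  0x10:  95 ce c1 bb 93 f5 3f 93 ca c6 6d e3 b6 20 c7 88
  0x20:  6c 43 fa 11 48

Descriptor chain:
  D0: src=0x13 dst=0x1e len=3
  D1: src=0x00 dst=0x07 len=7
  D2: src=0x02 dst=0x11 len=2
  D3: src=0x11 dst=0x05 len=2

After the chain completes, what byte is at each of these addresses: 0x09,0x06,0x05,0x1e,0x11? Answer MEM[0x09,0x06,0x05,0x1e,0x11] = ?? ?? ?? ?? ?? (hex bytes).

#0 dst[0x1e+3] := {0xbb,0x93,0xf5}
#1 dst[0x07+7] := {0xd1,0x8c,0xd7,0x6f,0xec,0x75,0xc0}
#2 dst[0x11+2] := {0xd7,0x6f}
#3 dst[0x05+2] := {0xd7,0x6f}
query mem[0x09]=0xd7, mem[0x06]=0x6f, mem[0x05]=0xd7, mem[0x1e]=0xbb, mem[0x11]=0xd7

MEM[0x09,0x06,0x05,0x1e,0x11] = d7 6f d7 bb d7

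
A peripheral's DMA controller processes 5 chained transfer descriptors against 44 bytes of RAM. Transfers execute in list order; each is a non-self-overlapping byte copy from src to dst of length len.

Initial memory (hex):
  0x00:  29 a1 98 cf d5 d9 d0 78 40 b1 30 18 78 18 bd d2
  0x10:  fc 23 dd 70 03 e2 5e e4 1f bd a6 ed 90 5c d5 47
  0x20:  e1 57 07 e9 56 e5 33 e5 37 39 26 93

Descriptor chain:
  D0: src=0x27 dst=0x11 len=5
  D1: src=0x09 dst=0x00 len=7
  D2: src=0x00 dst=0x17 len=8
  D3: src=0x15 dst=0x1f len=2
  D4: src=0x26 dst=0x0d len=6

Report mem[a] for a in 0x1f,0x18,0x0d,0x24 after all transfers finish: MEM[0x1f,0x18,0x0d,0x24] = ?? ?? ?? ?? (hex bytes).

  after D0: wrote 5B at 0x11 = e537392693
  after D1: wrote 7B at 0x00 = b130187818bdd2
  after D2: wrote 8B at 0x17 = b130187818bdd278
  after D3: wrote 2B at 0x1f = 935e
  after D4: wrote 6B at 0x0d = 33e537392693
query mem[0x1f]=0x93, mem[0x18]=0x30, mem[0x0d]=0x33, mem[0x24]=0x56

MEM[0x1f,0x18,0x0d,0x24] = 93 30 33 56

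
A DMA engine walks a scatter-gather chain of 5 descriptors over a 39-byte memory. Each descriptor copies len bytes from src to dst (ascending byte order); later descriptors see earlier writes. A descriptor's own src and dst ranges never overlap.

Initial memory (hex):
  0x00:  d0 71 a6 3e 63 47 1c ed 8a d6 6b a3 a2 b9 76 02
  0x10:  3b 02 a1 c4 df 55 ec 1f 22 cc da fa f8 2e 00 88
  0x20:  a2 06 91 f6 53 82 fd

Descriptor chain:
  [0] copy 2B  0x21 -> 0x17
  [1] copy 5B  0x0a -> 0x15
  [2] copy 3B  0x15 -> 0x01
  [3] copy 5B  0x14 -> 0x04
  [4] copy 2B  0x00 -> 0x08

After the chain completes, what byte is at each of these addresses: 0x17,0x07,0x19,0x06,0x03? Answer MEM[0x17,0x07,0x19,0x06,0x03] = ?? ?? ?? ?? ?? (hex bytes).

MEM[0x17,0x07,0x19,0x06,0x03] = a2 a2 76 a3 a2

D0: mem[0x17..0x18] <- [06 91]
D1: mem[0x15..0x19] <- [6b a3 a2 b9 76]
D2: mem[0x01..0x03] <- [6b a3 a2]
D3: mem[0x04..0x08] <- [df 6b a3 a2 b9]
D4: mem[0x08..0x09] <- [d0 6b]
query mem[0x17]=0xa2, mem[0x07]=0xa2, mem[0x19]=0x76, mem[0x06]=0xa3, mem[0x03]=0xa2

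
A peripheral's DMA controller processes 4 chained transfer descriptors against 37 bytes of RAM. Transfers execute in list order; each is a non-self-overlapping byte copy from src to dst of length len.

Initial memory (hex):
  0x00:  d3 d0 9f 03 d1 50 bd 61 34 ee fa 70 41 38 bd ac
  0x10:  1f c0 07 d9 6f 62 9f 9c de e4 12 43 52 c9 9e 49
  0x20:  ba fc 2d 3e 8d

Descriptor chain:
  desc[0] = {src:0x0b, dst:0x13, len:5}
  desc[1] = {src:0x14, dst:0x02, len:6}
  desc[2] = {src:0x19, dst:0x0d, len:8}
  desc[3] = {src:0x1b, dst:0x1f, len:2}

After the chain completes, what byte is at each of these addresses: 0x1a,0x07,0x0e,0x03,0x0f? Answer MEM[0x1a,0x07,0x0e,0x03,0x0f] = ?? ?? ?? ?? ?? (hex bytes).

#0 dst[0x13+5] := {0x70,0x41,0x38,0xbd,0xac}
#1 dst[0x02+6] := {0x41,0x38,0xbd,0xac,0xde,0xe4}
#2 dst[0x0d+8] := {0xe4,0x12,0x43,0x52,0xc9,0x9e,0x49,0xba}
#3 dst[0x1f+2] := {0x43,0x52}
query mem[0x1a]=0x12, mem[0x07]=0xe4, mem[0x0e]=0x12, mem[0x03]=0x38, mem[0x0f]=0x43

MEM[0x1a,0x07,0x0e,0x03,0x0f] = 12 e4 12 38 43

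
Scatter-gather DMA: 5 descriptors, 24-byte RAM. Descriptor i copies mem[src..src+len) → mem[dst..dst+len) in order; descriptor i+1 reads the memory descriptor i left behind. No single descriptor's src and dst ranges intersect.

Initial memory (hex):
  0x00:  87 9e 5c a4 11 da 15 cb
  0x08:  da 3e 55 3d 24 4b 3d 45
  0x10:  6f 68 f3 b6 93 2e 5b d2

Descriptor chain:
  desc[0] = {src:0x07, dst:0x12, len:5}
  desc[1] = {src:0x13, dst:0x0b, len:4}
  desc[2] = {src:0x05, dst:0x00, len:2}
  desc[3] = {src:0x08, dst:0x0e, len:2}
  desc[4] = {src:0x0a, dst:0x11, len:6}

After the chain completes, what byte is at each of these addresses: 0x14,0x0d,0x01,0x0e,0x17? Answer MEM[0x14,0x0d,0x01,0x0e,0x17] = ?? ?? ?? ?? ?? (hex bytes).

D0: mem[0x12..0x16] <- [cb da 3e 55 3d]
D1: mem[0x0b..0x0e] <- [da 3e 55 3d]
D2: mem[0x00..0x01] <- [da 15]
D3: mem[0x0e..0x0f] <- [da 3e]
D4: mem[0x11..0x16] <- [55 da 3e 55 da 3e]
query mem[0x14]=0x55, mem[0x0d]=0x55, mem[0x01]=0x15, mem[0x0e]=0xda, mem[0x17]=0xd2

MEM[0x14,0x0d,0x01,0x0e,0x17] = 55 55 15 da d2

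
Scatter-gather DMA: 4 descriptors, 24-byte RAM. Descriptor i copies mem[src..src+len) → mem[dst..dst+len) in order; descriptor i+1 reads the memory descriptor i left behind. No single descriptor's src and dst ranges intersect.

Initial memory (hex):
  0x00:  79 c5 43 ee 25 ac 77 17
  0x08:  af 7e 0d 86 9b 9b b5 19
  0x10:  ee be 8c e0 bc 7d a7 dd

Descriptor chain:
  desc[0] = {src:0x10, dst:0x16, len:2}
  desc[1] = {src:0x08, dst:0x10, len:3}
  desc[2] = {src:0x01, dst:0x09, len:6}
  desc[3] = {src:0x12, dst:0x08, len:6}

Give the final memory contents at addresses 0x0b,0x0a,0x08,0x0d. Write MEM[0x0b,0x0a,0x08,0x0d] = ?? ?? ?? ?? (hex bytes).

MEM[0x0b,0x0a,0x08,0x0d] = 7d bc 0d be

  after D0: wrote 2B at 0x16 = eebe
  after D1: wrote 3B at 0x10 = af7e0d
  after D2: wrote 6B at 0x09 = c543ee25ac77
  after D3: wrote 6B at 0x08 = 0de0bc7deebe
query mem[0x0b]=0x7d, mem[0x0a]=0xbc, mem[0x08]=0x0d, mem[0x0d]=0xbe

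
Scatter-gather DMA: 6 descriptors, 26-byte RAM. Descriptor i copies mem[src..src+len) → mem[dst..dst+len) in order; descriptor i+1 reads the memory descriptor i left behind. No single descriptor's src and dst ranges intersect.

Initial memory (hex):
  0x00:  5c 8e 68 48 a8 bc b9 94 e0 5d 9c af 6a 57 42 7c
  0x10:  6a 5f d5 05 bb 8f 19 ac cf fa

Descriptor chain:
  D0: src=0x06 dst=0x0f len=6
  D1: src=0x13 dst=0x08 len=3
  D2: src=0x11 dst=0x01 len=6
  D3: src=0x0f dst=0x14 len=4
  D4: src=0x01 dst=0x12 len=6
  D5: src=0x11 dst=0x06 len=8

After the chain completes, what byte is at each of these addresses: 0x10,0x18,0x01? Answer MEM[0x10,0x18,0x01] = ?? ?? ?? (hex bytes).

MEM[0x10,0x18,0x01] = 94 cf e0

  after D0: wrote 6B at 0x0f = b994e05d9caf
  after D1: wrote 3B at 0x08 = 9caf8f
  after D2: wrote 6B at 0x01 = e05d9caf8f19
  after D3: wrote 4B at 0x14 = b994e05d
  after D4: wrote 6B at 0x12 = e05d9caf8f19
  after D5: wrote 8B at 0x06 = e0e05d9caf8f19cf
query mem[0x10]=0x94, mem[0x18]=0xcf, mem[0x01]=0xe0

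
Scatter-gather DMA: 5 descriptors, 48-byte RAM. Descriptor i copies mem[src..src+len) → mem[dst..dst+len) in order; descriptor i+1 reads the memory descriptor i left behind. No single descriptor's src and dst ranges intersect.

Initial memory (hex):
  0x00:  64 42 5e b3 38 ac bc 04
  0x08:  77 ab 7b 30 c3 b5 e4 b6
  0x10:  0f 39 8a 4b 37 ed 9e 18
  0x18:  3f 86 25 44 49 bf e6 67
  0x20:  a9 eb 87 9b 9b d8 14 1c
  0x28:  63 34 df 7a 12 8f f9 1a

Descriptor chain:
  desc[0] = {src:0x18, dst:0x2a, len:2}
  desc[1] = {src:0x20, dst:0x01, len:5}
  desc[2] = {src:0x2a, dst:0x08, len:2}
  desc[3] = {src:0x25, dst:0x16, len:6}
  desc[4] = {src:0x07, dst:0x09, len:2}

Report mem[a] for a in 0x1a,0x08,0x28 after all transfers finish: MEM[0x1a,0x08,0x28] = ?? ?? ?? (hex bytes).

MEM[0x1a,0x08,0x28] = 34 3f 63

D0: mem[0x2a..0x2b] <- [3f 86]
D1: mem[0x01..0x05] <- [a9 eb 87 9b 9b]
D2: mem[0x08..0x09] <- [3f 86]
D3: mem[0x16..0x1b] <- [d8 14 1c 63 34 3f]
D4: mem[0x09..0x0a] <- [04 3f]
query mem[0x1a]=0x34, mem[0x08]=0x3f, mem[0x28]=0x63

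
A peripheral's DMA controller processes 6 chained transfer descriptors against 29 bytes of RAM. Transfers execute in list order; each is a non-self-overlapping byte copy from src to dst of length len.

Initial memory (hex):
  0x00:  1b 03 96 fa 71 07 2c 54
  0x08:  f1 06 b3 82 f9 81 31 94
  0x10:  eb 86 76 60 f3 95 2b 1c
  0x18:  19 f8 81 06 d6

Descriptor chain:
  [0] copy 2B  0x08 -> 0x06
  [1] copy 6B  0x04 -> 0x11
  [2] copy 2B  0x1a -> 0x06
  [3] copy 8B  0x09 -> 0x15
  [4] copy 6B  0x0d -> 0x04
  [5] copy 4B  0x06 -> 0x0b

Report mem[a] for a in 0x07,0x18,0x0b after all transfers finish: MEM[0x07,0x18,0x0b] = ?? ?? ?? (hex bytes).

  after D0: wrote 2B at 0x06 = f106
  after D1: wrote 6B at 0x11 = 7107f106f106
  after D2: wrote 2B at 0x06 = 8106
  after D3: wrote 8B at 0x15 = 06b382f9813194eb
  after D4: wrote 6B at 0x04 = 813194eb7107
  after D5: wrote 4B at 0x0b = 94eb7107
query mem[0x07]=0xeb, mem[0x18]=0xf9, mem[0x0b]=0x94

MEM[0x07,0x18,0x0b] = eb f9 94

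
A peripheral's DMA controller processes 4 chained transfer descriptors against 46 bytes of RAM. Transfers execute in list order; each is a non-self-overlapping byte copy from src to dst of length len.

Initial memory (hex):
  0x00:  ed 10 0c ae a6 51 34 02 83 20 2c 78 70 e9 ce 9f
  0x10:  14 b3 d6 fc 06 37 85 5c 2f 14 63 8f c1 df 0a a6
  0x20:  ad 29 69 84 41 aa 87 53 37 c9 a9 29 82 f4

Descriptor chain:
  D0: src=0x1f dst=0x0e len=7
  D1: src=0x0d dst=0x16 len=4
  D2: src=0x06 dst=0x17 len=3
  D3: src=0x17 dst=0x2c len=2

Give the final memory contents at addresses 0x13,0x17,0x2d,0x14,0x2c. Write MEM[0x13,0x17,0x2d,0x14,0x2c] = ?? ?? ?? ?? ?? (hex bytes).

[0] 0x1f->0x0e len=7 : a6 ad 29 69 84 41 aa
[1] 0x0d->0x16 len=4 : e9 a6 ad 29
[2] 0x06->0x17 len=3 : 34 02 83
[3] 0x17->0x2c len=2 : 34 02
query mem[0x13]=0x41, mem[0x17]=0x34, mem[0x2d]=0x02, mem[0x14]=0xaa, mem[0x2c]=0x34

MEM[0x13,0x17,0x2d,0x14,0x2c] = 41 34 02 aa 34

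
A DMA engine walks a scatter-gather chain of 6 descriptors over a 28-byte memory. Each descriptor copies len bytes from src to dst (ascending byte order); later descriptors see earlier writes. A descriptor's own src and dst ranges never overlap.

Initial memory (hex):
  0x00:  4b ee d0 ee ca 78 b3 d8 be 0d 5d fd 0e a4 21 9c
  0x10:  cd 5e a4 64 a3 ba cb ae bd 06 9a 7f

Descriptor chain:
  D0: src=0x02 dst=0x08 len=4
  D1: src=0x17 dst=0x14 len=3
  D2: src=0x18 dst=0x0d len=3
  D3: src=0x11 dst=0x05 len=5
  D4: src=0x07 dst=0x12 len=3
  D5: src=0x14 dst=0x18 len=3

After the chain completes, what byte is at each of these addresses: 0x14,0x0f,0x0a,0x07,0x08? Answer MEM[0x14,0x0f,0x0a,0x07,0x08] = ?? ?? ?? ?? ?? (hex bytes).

[0] 0x02->0x08 len=4 : d0 ee ca 78
[1] 0x17->0x14 len=3 : ae bd 06
[2] 0x18->0x0d len=3 : bd 06 9a
[3] 0x11->0x05 len=5 : 5e a4 64 ae bd
[4] 0x07->0x12 len=3 : 64 ae bd
[5] 0x14->0x18 len=3 : bd bd 06
query mem[0x14]=0xbd, mem[0x0f]=0x9a, mem[0x0a]=0xca, mem[0x07]=0x64, mem[0x08]=0xae

MEM[0x14,0x0f,0x0a,0x07,0x08] = bd 9a ca 64 ae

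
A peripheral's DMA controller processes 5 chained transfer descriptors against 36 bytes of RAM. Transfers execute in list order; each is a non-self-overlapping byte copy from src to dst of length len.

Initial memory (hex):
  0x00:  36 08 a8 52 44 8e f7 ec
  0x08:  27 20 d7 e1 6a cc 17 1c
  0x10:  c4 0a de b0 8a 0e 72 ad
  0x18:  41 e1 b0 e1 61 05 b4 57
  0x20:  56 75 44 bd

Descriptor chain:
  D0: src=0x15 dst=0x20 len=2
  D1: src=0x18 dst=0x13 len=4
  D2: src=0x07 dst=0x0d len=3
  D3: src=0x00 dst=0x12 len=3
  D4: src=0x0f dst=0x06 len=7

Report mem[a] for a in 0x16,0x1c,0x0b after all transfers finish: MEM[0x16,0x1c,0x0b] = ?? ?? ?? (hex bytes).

  after D0: wrote 2B at 0x20 = 0e72
  after D1: wrote 4B at 0x13 = 41e1b0e1
  after D2: wrote 3B at 0x0d = ec2720
  after D3: wrote 3B at 0x12 = 3608a8
  after D4: wrote 7B at 0x06 = 20c40a3608a8b0
query mem[0x16]=0xe1, mem[0x1c]=0x61, mem[0x0b]=0xa8

MEM[0x16,0x1c,0x0b] = e1 61 a8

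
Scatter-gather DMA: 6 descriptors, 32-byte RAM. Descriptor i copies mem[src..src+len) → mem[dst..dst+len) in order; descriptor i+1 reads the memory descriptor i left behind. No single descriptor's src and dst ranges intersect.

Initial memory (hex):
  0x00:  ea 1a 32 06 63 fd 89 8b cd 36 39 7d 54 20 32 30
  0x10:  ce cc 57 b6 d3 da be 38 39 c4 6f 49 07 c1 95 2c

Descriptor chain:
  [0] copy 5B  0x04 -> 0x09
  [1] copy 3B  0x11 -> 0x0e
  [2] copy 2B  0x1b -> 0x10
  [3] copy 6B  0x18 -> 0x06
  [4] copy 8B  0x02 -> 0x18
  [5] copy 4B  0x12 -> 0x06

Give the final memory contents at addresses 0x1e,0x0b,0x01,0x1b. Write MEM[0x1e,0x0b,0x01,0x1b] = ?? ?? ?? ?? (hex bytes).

MEM[0x1e,0x0b,0x01,0x1b] = 6f c1 1a fd

  after D0: wrote 5B at 0x09 = 63fd898bcd
  after D1: wrote 3B at 0x0e = cc57b6
  after D2: wrote 2B at 0x10 = 4907
  after D3: wrote 6B at 0x06 = 39c46f4907c1
  after D4: wrote 8B at 0x18 = 320663fd39c46f49
  after D5: wrote 4B at 0x06 = 57b6d3da
query mem[0x1e]=0x6f, mem[0x0b]=0xc1, mem[0x01]=0x1a, mem[0x1b]=0xfd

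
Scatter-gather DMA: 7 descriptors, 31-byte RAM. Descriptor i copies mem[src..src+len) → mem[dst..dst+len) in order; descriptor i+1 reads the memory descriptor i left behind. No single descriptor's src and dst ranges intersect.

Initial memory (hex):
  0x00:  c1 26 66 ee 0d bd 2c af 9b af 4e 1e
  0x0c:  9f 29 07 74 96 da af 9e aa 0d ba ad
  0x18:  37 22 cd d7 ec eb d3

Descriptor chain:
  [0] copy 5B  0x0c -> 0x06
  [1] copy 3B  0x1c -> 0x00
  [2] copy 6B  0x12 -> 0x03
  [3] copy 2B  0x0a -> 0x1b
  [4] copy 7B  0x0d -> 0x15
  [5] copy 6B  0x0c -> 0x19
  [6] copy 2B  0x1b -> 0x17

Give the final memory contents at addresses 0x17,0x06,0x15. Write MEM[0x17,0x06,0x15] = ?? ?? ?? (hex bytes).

D0: mem[0x06..0x0a] <- [9f 29 07 74 96]
D1: mem[0x00..0x02] <- [ec eb d3]
D2: mem[0x03..0x08] <- [af 9e aa 0d ba ad]
D3: mem[0x1b..0x1c] <- [96 1e]
D4: mem[0x15..0x1b] <- [29 07 74 96 da af 9e]
D5: mem[0x19..0x1e] <- [9f 29 07 74 96 da]
D6: mem[0x17..0x18] <- [07 74]
query mem[0x17]=0x07, mem[0x06]=0x0d, mem[0x15]=0x29

MEM[0x17,0x06,0x15] = 07 0d 29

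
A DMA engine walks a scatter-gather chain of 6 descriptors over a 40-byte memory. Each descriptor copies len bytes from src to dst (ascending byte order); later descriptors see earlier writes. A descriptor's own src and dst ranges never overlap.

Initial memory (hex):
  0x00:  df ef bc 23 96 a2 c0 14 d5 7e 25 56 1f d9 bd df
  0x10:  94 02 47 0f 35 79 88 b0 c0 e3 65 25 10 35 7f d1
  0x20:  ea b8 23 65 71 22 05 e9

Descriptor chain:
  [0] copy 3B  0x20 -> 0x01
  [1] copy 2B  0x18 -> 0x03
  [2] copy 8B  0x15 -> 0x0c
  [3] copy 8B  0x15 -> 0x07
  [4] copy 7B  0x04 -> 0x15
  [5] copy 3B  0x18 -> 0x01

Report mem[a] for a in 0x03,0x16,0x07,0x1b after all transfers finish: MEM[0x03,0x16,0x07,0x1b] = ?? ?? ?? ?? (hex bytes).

D0: mem[0x01..0x03] <- [ea b8 23]
D1: mem[0x03..0x04] <- [c0 e3]
D2: mem[0x0c..0x13] <- [79 88 b0 c0 e3 65 25 10]
D3: mem[0x07..0x0e] <- [79 88 b0 c0 e3 65 25 10]
D4: mem[0x15..0x1b] <- [e3 a2 c0 79 88 b0 c0]
D5: mem[0x01..0x03] <- [79 88 b0]
query mem[0x03]=0xb0, mem[0x16]=0xa2, mem[0x07]=0x79, mem[0x1b]=0xc0

MEM[0x03,0x16,0x07,0x1b] = b0 a2 79 c0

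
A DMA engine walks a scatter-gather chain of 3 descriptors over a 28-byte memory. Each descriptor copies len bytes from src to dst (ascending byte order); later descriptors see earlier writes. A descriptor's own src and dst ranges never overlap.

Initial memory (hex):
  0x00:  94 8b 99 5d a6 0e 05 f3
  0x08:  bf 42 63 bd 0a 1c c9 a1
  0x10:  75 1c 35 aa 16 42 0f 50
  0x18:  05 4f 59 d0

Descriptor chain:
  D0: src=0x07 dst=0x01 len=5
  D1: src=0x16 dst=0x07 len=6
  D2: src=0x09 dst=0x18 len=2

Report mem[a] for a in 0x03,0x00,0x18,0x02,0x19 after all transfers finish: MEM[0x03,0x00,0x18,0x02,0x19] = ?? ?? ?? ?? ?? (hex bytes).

MEM[0x03,0x00,0x18,0x02,0x19] = 42 94 05 bf 4f

[0] 0x07->0x01 len=5 : f3 bf 42 63 bd
[1] 0x16->0x07 len=6 : 0f 50 05 4f 59 d0
[2] 0x09->0x18 len=2 : 05 4f
query mem[0x03]=0x42, mem[0x00]=0x94, mem[0x18]=0x05, mem[0x02]=0xbf, mem[0x19]=0x4f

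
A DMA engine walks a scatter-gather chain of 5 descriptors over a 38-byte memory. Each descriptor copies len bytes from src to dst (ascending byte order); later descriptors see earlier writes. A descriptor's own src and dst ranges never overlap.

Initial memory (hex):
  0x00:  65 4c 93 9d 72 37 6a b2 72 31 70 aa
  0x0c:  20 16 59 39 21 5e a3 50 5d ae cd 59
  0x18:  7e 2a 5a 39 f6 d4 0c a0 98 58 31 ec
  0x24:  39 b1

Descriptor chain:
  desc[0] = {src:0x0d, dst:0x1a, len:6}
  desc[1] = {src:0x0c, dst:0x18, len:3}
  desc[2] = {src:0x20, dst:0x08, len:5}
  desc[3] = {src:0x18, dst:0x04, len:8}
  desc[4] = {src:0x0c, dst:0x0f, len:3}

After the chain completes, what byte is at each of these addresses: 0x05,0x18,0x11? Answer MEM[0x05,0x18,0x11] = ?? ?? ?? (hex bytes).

MEM[0x05,0x18,0x11] = 16 20 59

#0 dst[0x1a+6] := {0x16,0x59,0x39,0x21,0x5e,0xa3}
#1 dst[0x18+3] := {0x20,0x16,0x59}
#2 dst[0x08+5] := {0x98,0x58,0x31,0xec,0x39}
#3 dst[0x04+8] := {0x20,0x16,0x59,0x59,0x39,0x21,0x5e,0xa3}
#4 dst[0x0f+3] := {0x39,0x16,0x59}
query mem[0x05]=0x16, mem[0x18]=0x20, mem[0x11]=0x59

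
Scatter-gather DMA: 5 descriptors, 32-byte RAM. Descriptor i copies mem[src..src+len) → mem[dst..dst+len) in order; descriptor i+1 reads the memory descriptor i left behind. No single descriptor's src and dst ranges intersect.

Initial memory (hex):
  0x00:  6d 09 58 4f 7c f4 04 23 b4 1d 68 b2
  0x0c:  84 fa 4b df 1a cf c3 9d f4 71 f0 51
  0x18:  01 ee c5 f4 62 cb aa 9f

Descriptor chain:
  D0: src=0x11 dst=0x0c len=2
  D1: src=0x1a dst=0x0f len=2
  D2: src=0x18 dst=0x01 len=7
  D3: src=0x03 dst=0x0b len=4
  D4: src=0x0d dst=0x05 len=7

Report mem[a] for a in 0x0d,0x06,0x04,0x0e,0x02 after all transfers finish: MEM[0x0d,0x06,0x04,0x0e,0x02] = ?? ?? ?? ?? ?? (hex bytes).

[0] 0x11->0x0c len=2 : cf c3
[1] 0x1a->0x0f len=2 : c5 f4
[2] 0x18->0x01 len=7 : 01 ee c5 f4 62 cb aa
[3] 0x03->0x0b len=4 : c5 f4 62 cb
[4] 0x0d->0x05 len=7 : 62 cb c5 f4 cf c3 9d
query mem[0x0d]=0x62, mem[0x06]=0xcb, mem[0x04]=0xf4, mem[0x0e]=0xcb, mem[0x02]=0xee

MEM[0x0d,0x06,0x04,0x0e,0x02] = 62 cb f4 cb ee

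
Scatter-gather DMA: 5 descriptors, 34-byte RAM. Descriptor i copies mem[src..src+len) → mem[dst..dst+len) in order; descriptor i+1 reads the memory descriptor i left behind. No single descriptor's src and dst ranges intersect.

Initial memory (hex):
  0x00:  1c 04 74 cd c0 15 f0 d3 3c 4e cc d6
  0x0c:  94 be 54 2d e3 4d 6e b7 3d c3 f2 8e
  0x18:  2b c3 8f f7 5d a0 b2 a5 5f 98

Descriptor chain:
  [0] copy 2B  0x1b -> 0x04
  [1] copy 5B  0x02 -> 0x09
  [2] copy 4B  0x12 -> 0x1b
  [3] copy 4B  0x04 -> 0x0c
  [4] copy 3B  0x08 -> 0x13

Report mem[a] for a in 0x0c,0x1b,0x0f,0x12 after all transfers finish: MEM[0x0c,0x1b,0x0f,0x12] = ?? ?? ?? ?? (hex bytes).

MEM[0x0c,0x1b,0x0f,0x12] = f7 6e d3 6e

#0 dst[0x04+2] := {0xf7,0x5d}
#1 dst[0x09+5] := {0x74,0xcd,0xf7,0x5d,0xf0}
#2 dst[0x1b+4] := {0x6e,0xb7,0x3d,0xc3}
#3 dst[0x0c+4] := {0xf7,0x5d,0xf0,0xd3}
#4 dst[0x13+3] := {0x3c,0x74,0xcd}
query mem[0x0c]=0xf7, mem[0x1b]=0x6e, mem[0x0f]=0xd3, mem[0x12]=0x6e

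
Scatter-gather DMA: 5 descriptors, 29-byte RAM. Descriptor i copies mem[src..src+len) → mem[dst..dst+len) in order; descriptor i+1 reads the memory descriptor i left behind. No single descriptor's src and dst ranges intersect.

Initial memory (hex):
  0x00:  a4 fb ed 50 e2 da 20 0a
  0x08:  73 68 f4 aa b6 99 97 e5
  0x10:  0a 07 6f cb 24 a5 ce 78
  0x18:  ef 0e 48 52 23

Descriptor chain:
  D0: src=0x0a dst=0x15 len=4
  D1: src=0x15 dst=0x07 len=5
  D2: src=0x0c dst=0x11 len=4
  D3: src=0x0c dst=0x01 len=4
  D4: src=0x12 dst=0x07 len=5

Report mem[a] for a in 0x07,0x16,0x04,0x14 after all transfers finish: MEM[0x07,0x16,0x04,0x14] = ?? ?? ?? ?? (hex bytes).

MEM[0x07,0x16,0x04,0x14] = 99 aa e5 e5

#0 dst[0x15+4] := {0xf4,0xaa,0xb6,0x99}
#1 dst[0x07+5] := {0xf4,0xaa,0xb6,0x99,0x0e}
#2 dst[0x11+4] := {0xb6,0x99,0x97,0xe5}
#3 dst[0x01+4] := {0xb6,0x99,0x97,0xe5}
#4 dst[0x07+5] := {0x99,0x97,0xe5,0xf4,0xaa}
query mem[0x07]=0x99, mem[0x16]=0xaa, mem[0x04]=0xe5, mem[0x14]=0xe5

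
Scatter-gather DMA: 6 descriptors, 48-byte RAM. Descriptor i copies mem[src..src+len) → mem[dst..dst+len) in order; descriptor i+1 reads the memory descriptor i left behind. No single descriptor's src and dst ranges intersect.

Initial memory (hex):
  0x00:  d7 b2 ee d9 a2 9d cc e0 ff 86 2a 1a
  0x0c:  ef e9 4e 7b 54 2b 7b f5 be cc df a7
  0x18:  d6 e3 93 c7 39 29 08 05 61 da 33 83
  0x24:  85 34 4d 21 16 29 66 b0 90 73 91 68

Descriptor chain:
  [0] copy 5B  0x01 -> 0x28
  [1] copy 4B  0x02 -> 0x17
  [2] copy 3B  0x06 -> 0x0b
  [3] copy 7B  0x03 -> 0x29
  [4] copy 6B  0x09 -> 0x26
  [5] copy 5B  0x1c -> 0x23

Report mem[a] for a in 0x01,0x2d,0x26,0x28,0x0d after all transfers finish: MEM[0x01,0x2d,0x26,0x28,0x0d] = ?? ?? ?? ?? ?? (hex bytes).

[0] 0x01->0x28 len=5 : b2 ee d9 a2 9d
[1] 0x02->0x17 len=4 : ee d9 a2 9d
[2] 0x06->0x0b len=3 : cc e0 ff
[3] 0x03->0x29 len=7 : d9 a2 9d cc e0 ff 86
[4] 0x09->0x26 len=6 : 86 2a cc e0 ff 4e
[5] 0x1c->0x23 len=5 : 39 29 08 05 61
query mem[0x01]=0xb2, mem[0x2d]=0xe0, mem[0x26]=0x05, mem[0x28]=0xcc, mem[0x0d]=0xff

MEM[0x01,0x2d,0x26,0x28,0x0d] = b2 e0 05 cc ff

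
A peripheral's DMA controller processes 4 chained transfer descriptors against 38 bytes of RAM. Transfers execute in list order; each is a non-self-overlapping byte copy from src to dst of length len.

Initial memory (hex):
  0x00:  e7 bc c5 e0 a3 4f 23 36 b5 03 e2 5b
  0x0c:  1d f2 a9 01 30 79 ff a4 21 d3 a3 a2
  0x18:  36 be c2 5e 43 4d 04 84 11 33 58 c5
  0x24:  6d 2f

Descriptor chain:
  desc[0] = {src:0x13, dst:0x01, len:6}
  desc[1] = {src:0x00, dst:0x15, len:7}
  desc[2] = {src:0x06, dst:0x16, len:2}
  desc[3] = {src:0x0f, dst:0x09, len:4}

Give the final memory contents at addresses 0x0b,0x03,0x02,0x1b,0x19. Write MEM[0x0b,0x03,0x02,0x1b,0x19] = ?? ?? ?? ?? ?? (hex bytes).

#0 dst[0x01+6] := {0xa4,0x21,0xd3,0xa3,0xa2,0x36}
#1 dst[0x15+7] := {0xe7,0xa4,0x21,0xd3,0xa3,0xa2,0x36}
#2 dst[0x16+2] := {0x36,0x36}
#3 dst[0x09+4] := {0x01,0x30,0x79,0xff}
query mem[0x0b]=0x79, mem[0x03]=0xd3, mem[0x02]=0x21, mem[0x1b]=0x36, mem[0x19]=0xa3

MEM[0x0b,0x03,0x02,0x1b,0x19] = 79 d3 21 36 a3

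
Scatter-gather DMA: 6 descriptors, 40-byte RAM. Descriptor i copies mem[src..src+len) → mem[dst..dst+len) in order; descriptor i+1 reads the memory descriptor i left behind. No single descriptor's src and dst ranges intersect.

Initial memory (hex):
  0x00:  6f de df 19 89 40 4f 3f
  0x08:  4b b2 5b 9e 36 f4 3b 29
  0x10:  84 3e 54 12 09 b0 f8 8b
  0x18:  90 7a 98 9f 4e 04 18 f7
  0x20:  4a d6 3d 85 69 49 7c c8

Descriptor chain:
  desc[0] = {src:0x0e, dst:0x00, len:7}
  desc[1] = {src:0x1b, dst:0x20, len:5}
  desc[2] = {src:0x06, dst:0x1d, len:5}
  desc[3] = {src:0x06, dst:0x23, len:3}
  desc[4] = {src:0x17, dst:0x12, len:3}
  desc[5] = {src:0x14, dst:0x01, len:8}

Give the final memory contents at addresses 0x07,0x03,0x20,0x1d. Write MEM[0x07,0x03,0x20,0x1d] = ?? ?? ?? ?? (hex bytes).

[0] 0x0e->0x00 len=7 : 3b 29 84 3e 54 12 09
[1] 0x1b->0x20 len=5 : 9f 4e 04 18 f7
[2] 0x06->0x1d len=5 : 09 3f 4b b2 5b
[3] 0x06->0x23 len=3 : 09 3f 4b
[4] 0x17->0x12 len=3 : 8b 90 7a
[5] 0x14->0x01 len=8 : 7a b0 f8 8b 90 7a 98 9f
query mem[0x07]=0x98, mem[0x03]=0xf8, mem[0x20]=0xb2, mem[0x1d]=0x09

MEM[0x07,0x03,0x20,0x1d] = 98 f8 b2 09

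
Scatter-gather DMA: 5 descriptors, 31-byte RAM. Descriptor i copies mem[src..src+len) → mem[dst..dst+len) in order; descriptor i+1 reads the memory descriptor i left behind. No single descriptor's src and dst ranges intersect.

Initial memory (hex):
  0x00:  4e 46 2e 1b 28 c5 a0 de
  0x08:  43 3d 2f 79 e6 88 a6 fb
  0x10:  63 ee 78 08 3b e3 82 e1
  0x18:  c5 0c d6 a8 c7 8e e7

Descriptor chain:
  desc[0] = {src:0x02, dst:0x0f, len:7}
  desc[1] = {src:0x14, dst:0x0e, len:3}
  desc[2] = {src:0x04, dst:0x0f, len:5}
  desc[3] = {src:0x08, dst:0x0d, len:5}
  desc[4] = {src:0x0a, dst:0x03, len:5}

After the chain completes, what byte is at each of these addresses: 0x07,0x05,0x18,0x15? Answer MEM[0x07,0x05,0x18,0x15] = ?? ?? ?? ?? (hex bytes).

MEM[0x07,0x05,0x18,0x15] = 3d e6 c5 43

#0 dst[0x0f+7] := {0x2e,0x1b,0x28,0xc5,0xa0,0xde,0x43}
#1 dst[0x0e+3] := {0xde,0x43,0x82}
#2 dst[0x0f+5] := {0x28,0xc5,0xa0,0xde,0x43}
#3 dst[0x0d+5] := {0x43,0x3d,0x2f,0x79,0xe6}
#4 dst[0x03+5] := {0x2f,0x79,0xe6,0x43,0x3d}
query mem[0x07]=0x3d, mem[0x05]=0xe6, mem[0x18]=0xc5, mem[0x15]=0x43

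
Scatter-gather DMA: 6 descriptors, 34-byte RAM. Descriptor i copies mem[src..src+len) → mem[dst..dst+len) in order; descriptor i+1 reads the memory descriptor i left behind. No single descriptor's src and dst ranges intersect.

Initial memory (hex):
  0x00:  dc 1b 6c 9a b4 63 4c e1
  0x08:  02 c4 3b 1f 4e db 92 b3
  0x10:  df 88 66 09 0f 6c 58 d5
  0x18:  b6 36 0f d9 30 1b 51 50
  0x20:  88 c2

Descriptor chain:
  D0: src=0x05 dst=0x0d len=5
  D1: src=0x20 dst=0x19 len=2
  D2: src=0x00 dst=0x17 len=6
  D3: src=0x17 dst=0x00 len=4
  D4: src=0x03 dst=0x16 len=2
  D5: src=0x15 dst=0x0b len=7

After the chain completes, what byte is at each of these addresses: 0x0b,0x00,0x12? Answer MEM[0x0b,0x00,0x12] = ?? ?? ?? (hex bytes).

MEM[0x0b,0x00,0x12] = 6c dc 66

D0: mem[0x0d..0x11] <- [63 4c e1 02 c4]
D1: mem[0x19..0x1a] <- [88 c2]
D2: mem[0x17..0x1c] <- [dc 1b 6c 9a b4 63]
D3: mem[0x00..0x03] <- [dc 1b 6c 9a]
D4: mem[0x16..0x17] <- [9a b4]
D5: mem[0x0b..0x11] <- [6c 9a b4 1b 6c 9a b4]
query mem[0x0b]=0x6c, mem[0x00]=0xdc, mem[0x12]=0x66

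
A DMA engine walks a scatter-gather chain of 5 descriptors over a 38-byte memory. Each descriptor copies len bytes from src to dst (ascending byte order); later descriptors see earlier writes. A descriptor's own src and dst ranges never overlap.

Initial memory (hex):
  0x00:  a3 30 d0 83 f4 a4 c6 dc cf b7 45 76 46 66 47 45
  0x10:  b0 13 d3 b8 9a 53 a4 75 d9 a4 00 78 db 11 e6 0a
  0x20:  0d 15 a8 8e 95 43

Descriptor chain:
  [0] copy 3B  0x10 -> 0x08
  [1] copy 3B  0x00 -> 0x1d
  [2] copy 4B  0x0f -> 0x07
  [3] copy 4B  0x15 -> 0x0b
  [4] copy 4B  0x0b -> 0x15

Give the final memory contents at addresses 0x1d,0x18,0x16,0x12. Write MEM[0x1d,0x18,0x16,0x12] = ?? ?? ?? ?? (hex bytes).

MEM[0x1d,0x18,0x16,0x12] = a3 d9 a4 d3

  after D0: wrote 3B at 0x08 = b013d3
  after D1: wrote 3B at 0x1d = a330d0
  after D2: wrote 4B at 0x07 = 45b013d3
  after D3: wrote 4B at 0x0b = 53a475d9
  after D4: wrote 4B at 0x15 = 53a475d9
query mem[0x1d]=0xa3, mem[0x18]=0xd9, mem[0x16]=0xa4, mem[0x12]=0xd3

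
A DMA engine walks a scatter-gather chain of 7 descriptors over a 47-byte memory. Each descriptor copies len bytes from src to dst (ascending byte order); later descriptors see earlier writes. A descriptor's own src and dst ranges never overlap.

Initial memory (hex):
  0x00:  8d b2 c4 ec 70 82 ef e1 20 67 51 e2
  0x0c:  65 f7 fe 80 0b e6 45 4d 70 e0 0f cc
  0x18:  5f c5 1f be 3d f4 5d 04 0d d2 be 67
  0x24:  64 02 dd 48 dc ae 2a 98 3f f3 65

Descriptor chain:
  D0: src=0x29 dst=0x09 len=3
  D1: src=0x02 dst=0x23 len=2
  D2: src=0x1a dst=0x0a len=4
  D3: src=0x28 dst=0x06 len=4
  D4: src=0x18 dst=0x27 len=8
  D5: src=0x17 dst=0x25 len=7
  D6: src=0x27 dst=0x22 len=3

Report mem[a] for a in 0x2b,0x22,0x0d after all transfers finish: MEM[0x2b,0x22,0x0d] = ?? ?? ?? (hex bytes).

MEM[0x2b,0x22,0x0d] = f4 c5 f4

D0: mem[0x09..0x0b] <- [ae 2a 98]
D1: mem[0x23..0x24] <- [c4 ec]
D2: mem[0x0a..0x0d] <- [1f be 3d f4]
D3: mem[0x06..0x09] <- [dc ae 2a 98]
D4: mem[0x27..0x2e] <- [5f c5 1f be 3d f4 5d 04]
D5: mem[0x25..0x2b] <- [cc 5f c5 1f be 3d f4]
D6: mem[0x22..0x24] <- [c5 1f be]
query mem[0x2b]=0xf4, mem[0x22]=0xc5, mem[0x0d]=0xf4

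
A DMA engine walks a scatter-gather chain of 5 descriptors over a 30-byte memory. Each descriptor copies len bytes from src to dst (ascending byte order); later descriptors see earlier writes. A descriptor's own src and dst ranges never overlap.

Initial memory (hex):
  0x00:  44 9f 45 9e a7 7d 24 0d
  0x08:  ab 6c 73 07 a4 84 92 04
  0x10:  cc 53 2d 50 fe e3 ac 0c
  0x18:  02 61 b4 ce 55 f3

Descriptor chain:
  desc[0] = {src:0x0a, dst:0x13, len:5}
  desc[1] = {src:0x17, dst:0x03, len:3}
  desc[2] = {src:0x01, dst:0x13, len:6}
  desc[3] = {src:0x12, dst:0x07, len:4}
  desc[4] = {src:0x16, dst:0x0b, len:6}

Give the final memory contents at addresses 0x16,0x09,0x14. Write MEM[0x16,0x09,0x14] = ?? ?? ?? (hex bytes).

  after D0: wrote 5B at 0x13 = 7307a48492
  after D1: wrote 3B at 0x03 = 920261
  after D2: wrote 6B at 0x13 = 9f4592026124
  after D3: wrote 4B at 0x07 = 2d9f4592
  after D4: wrote 6B at 0x0b = 02612461b4ce
query mem[0x16]=0x02, mem[0x09]=0x45, mem[0x14]=0x45

MEM[0x16,0x09,0x14] = 02 45 45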